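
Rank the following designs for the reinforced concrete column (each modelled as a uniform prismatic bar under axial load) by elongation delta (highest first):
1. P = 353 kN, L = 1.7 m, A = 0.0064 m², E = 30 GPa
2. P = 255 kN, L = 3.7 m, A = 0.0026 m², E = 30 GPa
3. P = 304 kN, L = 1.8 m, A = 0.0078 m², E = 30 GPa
Model: a uniform prismatic bar under axial load, so delta = (P·L) / (A·E) (SI units).
  Case 1: delta = (353000 × 1.7) / (0.0064 × (3 × 10¹⁰)) = 0.003126 m = 3.126 mm
  Case 2: delta = (255000 × 3.7) / (0.0026 × (3 × 10¹⁰)) = 0.0121 m = 12.1 mm
  Case 3: delta = (304000 × 1.8) / (0.0078 × (3 × 10¹⁰)) = 0.002338 m = 2.338 mm
Ordering: 12.1 mm (case 2) > 3.126 mm (case 1) > 2.338 mm (case 3)
Final answer: 2, 1, 3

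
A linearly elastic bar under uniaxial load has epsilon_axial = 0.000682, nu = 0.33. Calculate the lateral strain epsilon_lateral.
Model: a linearly elastic bar under uniaxial load, so epsilon_lateral = -nu·epsilon_axial.
Substitute:
  epsilon_lateral = -(0.33 × 0.000682)
  epsilon_lateral = -0.0002251
Final answer: epsilon_lateral = -0.0002251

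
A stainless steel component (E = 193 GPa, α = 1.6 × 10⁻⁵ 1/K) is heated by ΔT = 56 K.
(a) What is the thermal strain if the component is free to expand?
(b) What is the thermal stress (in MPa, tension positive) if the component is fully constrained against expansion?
(a) Free thermal strain ε_th = α·ΔT = (1.6 × 10⁻⁵) × 56 = 0.000896
(b) Fully constrained, the expansion is suppressed, so σ = -E·α·ΔT. Convert E = 193 GPa = 1.93 × 10¹¹ Pa.
  σ = -(1.93 × 10¹¹) × (1.6 × 10⁻⁵) × 56 = -1.729 × 10⁸ Pa = -172.9 MPa (compressive)
Final answer: (a) ε_th = 0.000896, (b) σ = -172.9 MPa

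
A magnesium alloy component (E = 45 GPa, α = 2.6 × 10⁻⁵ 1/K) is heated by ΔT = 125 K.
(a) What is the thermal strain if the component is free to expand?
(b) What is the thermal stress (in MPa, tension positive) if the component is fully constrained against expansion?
(a) Free thermal strain ε_th = α·ΔT = (2.6 × 10⁻⁵) × 125 = 0.00325
(b) Fully constrained, the expansion is suppressed, so σ = -E·α·ΔT. Convert E = 45 GPa = 4.5 × 10¹⁰ Pa.
  σ = -(4.5 × 10¹⁰) × (2.6 × 10⁻⁵) × 125 = -1.462 × 10⁸ Pa = -146.2 MPa (compressive)
Final answer: (a) ε_th = 0.00325, (b) σ = -146.2 MPa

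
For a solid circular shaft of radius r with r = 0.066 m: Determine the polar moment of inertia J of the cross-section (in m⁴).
Model: a solid circular shaft of radius r, so J = (π·r^4) / 2.
Substitute:
  J = (π × 0.066^4) / 2
  J = 2.981 × 10⁻⁵ m⁴
Final answer: J = 2.981 × 10⁻⁵ m⁴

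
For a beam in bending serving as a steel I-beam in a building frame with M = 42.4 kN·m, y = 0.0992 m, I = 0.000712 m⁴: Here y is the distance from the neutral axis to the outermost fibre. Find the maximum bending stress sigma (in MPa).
Model: a beam in bending, so sigma = (M·y) / I.
Convert to SI units:
  M = 42.4 kN·m = 42400 N·m
Substitute:
  sigma = (42400 × 0.0992) / 0.000712
  sigma = 5.907 × 10⁶ Pa
Convert: sigma = 5.907 × 10⁶ Pa = 5.907 MPa
Final answer: sigma = 5.907 MPa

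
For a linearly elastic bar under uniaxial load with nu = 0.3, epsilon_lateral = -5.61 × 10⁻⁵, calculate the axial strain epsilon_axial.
Model: a linearly elastic bar under uniaxial load, so epsilon_lateral = -nu·epsilon_axial.
Solve for epsilon_axial: epsilon_axial = -epsilon_lateral / nu.
Substitute:
  epsilon_axial = -(-5.61 × 10⁻⁵) / 0.3
  epsilon_axial = 0.000187
Final answer: epsilon_axial = 0.000187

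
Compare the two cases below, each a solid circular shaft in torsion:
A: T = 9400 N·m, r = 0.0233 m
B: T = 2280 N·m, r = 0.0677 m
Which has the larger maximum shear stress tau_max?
Model: a solid circular shaft in torsion, so tau_max = (2·T) / (π·r^3) (SI units).
  A: tau_max = (2 × 9400) / (π × 0.0233^3) = 4.731 × 10⁸ Pa = 473.1 MPa
  B: tau_max = (2 × 2280) / (π × 0.0677^3) = 4.678 × 10⁶ Pa = 4.678 MPa
473.1 MPa > 4.678 MPa, so A is larger.
Final answer: A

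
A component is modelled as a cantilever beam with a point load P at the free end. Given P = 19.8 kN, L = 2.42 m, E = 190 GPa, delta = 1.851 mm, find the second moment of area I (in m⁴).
Model: a cantilever beam with a point load P at the free end, so delta = (P·L^3) / (3·E·I).
Solve for I: I = (P·L^3) / (3·delta·E).
Convert to SI units:
  P = 19.8 kN = 19800 N
  E = 190 GPa = 1.9 × 10¹¹ Pa
  delta = 1.851 mm = 0.001851 m
Substitute:
  I = (19800 × 2.42^3) / (3 × 0.001851 × (1.9 × 10¹¹))
  I = 0.000266 m⁴
Final answer: I = 0.000266 m⁴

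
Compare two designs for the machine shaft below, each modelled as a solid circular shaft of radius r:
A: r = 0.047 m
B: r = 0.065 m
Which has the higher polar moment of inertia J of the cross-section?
Model: a solid circular shaft of radius r, so J = (π·r^4) / 2 (SI units).
  A: J = (π × 0.047^4) / 2 = 7.665 × 10⁻⁶ m⁴
  B: J = (π × 0.065^4) / 2 = 2.804 × 10⁻⁵ m⁴
2.804 × 10⁻⁵ m⁴ > 7.665 × 10⁻⁶ m⁴, so B is larger.
Final answer: B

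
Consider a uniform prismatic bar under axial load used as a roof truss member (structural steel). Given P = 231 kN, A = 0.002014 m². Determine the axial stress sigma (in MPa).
Model: a uniform prismatic bar under axial load, so sigma = P / A.
Convert to SI units:
  P = 231 kN = 231000 N
Substitute:
  sigma = 231000 / 0.002014
  sigma = 1.147 × 10⁸ Pa
Convert: sigma = 1.147 × 10⁸ Pa = 114.7 MPa
Final answer: sigma = 114.7 MPa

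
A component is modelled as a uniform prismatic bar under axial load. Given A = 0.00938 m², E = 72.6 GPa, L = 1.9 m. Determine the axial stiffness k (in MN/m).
Model: a uniform prismatic bar under axial load, so k = (A·E) / L.
Convert to SI units:
  E = 72.6 GPa = 7.26 × 10¹⁰ Pa
Substitute:
  k = (0.00938 × (7.26 × 10¹⁰)) / 1.9
  k = 3.584 × 10⁸ N/m
Convert: k = 3.584 × 10⁸ N/m = 358.4 MN/m
Final answer: k = 358.4 MN/m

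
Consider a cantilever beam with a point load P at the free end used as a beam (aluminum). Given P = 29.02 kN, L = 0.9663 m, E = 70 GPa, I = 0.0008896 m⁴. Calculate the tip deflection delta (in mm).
Model: a cantilever beam with a point load P at the free end, so delta = (P·L^3) / (3·E·I).
Convert to SI units:
  P = 29.02 kN = 29020 N
  E = 70 GPa = 7 × 10¹⁰ Pa
Substitute:
  delta = (29020 × 0.9663^3) / (3 × (7 × 10¹⁰) × 0.0008896)
  delta = 0.0001402 m
Convert: delta = 0.0001402 m = 0.1402 mm
Final answer: delta = 0.1402 mm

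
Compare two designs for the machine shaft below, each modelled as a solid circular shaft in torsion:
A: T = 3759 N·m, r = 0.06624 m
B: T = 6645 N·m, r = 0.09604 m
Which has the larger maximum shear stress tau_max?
Model: a solid circular shaft in torsion, so tau_max = (2·T) / (π·r^3) (SI units).
  A: tau_max = (2 × 3759) / (π × 0.06624^3) = 8.234 × 10⁶ Pa = 8.234 MPa
  B: tau_max = (2 × 6645) / (π × 0.09604^3) = 4.775 × 10⁶ Pa = 4.775 MPa
8.234 MPa > 4.775 MPa, so A is larger.
Final answer: A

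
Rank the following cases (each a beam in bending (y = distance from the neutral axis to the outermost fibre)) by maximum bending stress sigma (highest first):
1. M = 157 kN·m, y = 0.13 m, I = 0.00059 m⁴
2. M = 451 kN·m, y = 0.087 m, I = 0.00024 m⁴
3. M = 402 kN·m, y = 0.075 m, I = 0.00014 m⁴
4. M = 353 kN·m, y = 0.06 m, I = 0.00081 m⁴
Model: a beam in bending (y = distance from the neutral axis to the outermost fibre), so sigma = (M·y) / I (SI units).
  Case 1: sigma = (157000 × 0.13) / 0.00059 = 3.459 × 10⁷ Pa = 34.59 MPa
  Case 2: sigma = (451000 × 0.087) / 0.00024 = 1.635 × 10⁸ Pa = 163.5 MPa
  Case 3: sigma = (402000 × 0.075) / 0.00014 = 2.154 × 10⁸ Pa = 215.4 MPa
  Case 4: sigma = (353000 × 0.06) / 0.00081 = 2.615 × 10⁷ Pa = 26.15 MPa
Ordering: 215.4 MPa (case 3) > 163.5 MPa (case 2) > 34.59 MPa (case 1) > 26.15 MPa (case 4)
Final answer: 3, 2, 1, 4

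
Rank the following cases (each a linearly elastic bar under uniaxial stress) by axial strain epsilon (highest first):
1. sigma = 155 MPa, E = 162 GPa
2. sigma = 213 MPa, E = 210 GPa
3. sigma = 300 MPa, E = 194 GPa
Model: a linearly elastic bar under uniaxial stress, so epsilon = sigma / E (SI units).
  Case 1: epsilon = (1.55 × 10⁸) / (1.62 × 10¹¹) = 0.0009568
  Case 2: epsilon = (2.13 × 10⁸) / (2.1 × 10¹¹) = 0.001014
  Case 3: epsilon = (3 × 10⁸) / (1.94 × 10¹¹) = 0.001546
Ordering: 0.001546 (case 3) > 0.001014 (case 2) > 0.0009568 (case 1)
Final answer: 3, 2, 1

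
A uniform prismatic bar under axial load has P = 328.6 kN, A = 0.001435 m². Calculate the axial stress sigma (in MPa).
Model: a uniform prismatic bar under axial load, so sigma = P / A.
Convert to SI units:
  P = 328.6 kN = 328600 N
Substitute:
  sigma = 328600 / 0.001435
  sigma = 2.29 × 10⁸ Pa
Convert: sigma = 2.29 × 10⁸ Pa = 229 MPa
Final answer: sigma = 229 MPa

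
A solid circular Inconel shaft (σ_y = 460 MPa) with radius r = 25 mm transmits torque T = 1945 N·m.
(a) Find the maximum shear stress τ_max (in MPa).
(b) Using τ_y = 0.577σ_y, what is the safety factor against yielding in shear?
(a) For a solid circular shaft, τ_max = T·r/J with J = π·r^4/2, i.e. τ_max = 2·T / (π·r^3). Convert r = 25 mm = 0.025 m.
  τ_max = (2 × 1945) / (π × 0.025^3) = 7.925 × 10⁷ Pa = 79.25 MPa
(b) τ_y = 0.577 × 460 = 265.42 MPa
  SF = τ_y/τ_max = 265.42 / 79.25 = 3.349
Final answer: (a) τ_max = 79.25 MPa, (b) SF = 3.349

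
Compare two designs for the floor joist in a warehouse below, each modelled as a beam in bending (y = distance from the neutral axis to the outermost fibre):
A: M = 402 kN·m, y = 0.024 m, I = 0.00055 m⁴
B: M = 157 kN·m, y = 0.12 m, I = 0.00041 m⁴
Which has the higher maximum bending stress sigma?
Model: a beam in bending (y = distance from the neutral axis to the outermost fibre), so sigma = (M·y) / I (SI units).
  A: sigma = (402000 × 0.024) / 0.00055 = 1.754 × 10⁷ Pa = 17.54 MPa
  B: sigma = (157000 × 0.12) / 0.00041 = 4.595 × 10⁷ Pa = 45.95 MPa
45.95 MPa > 17.54 MPa, so B is larger.
Final answer: B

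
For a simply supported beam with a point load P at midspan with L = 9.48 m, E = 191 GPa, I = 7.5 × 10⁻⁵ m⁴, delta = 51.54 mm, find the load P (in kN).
Model: a simply supported beam with a point load P at midspan, so delta = (P·L^3) / (48·E·I).
Solve for P: P = (48·delta·E·I) / L^3.
Convert to SI units:
  E = 191 GPa = 1.91 × 10¹¹ Pa
  delta = 51.54 mm = 0.05154 m
Substitute:
  P = (48 × 0.05154 × (1.91 × 10¹¹) × (7.5 × 10⁻⁵)) / 9.48^3
  P = 41600 N
Convert: P = 41600 N = 41.6 kN
Final answer: P = 41.6 kN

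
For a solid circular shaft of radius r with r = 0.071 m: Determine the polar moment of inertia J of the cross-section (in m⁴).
Model: a solid circular shaft of radius r, so J = (π·r^4) / 2.
Substitute:
  J = (π × 0.071^4) / 2
  J = 3.992 × 10⁻⁵ m⁴
Final answer: J = 3.992 × 10⁻⁵ m⁴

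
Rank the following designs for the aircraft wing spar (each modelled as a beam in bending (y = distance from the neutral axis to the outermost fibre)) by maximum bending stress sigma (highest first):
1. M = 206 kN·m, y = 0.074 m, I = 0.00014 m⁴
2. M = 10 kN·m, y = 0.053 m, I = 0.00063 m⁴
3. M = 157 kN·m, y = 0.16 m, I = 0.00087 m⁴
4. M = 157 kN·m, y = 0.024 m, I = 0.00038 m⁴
Model: a beam in bending (y = distance from the neutral axis to the outermost fibre), so sigma = (M·y) / I (SI units).
  Case 1: sigma = (206000 × 0.074) / 0.00014 = 1.089 × 10⁸ Pa = 108.9 MPa
  Case 2: sigma = (10000 × 0.053) / 0.00063 = 841300 Pa = 0.8413 MPa
  Case 3: sigma = (157000 × 0.16) / 0.00087 = 2.887 × 10⁷ Pa = 28.87 MPa
  Case 4: sigma = (157000 × 0.024) / 0.00038 = 9.916 × 10⁶ Pa = 9.916 MPa
Ordering: 108.9 MPa (case 1) > 28.87 MPa (case 3) > 9.916 MPa (case 4) > 0.8413 MPa (case 2)
Final answer: 1, 3, 4, 2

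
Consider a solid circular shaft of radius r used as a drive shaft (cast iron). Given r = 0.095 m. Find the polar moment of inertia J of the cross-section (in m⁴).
Model: a solid circular shaft of radius r, so J = (π·r^4) / 2.
Substitute:
  J = (π × 0.095^4) / 2
  J = 0.0001279 m⁴
Final answer: J = 0.0001279 m⁴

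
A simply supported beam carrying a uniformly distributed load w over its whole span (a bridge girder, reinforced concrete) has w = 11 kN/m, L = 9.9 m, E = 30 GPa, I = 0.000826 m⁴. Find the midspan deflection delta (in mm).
Model: a simply supported beam carrying a uniformly distributed load w over its whole span, so delta = (5·w·L^4) / (384·E·I).
Convert to SI units:
  w = 11 kN/m = 11000 N/m
  E = 30 GPa = 3 × 10¹⁰ Pa
Substitute:
  delta = (5 × 11000 × 9.9^4) / (384 × (3 × 10¹⁰) × 0.000826)
  delta = 0.05552 m
Convert: delta = 0.05552 m = 55.52 mm
Final answer: delta = 55.52 mm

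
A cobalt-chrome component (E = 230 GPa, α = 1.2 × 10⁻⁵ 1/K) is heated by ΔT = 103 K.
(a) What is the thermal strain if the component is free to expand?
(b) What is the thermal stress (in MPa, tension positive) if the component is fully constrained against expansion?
(a) Free thermal strain ε_th = α·ΔT = (1.2 × 10⁻⁵) × 103 = 0.001236
(b) Fully constrained, the expansion is suppressed, so σ = -E·α·ΔT. Convert E = 230 GPa = 2.3 × 10¹¹ Pa.
  σ = -(2.3 × 10¹¹) × (1.2 × 10⁻⁵) × 103 = -2.843 × 10⁸ Pa = -284.3 MPa (compressive)
Final answer: (a) ε_th = 0.001236, (b) σ = -284.3 MPa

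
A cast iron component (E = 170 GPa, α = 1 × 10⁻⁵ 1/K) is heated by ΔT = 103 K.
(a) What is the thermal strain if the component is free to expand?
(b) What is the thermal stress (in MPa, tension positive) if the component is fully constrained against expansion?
(a) Free thermal strain ε_th = α·ΔT = (1 × 10⁻⁵) × 103 = 0.00103
(b) Fully constrained, the expansion is suppressed, so σ = -E·α·ΔT. Convert E = 170 GPa = 1.7 × 10¹¹ Pa.
  σ = -(1.7 × 10¹¹) × (1 × 10⁻⁵) × 103 = -1.751 × 10⁸ Pa = -175.1 MPa (compressive)
Final answer: (a) ε_th = 0.00103, (b) σ = -175.1 MPa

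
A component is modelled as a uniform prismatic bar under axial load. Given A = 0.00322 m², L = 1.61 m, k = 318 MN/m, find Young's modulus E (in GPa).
Model: a uniform prismatic bar under axial load, so k = (A·E) / L.
Solve for E: E = (k·L) / A.
Convert to SI units:
  k = 318 MN/m = 3.18 × 10⁸ N/m
Substitute:
  E = ((3.18 × 10⁸) × 1.61) / 0.00322
  E = 1.59 × 10¹¹ Pa
Convert: E = 1.59 × 10¹¹ Pa = 159 GPa
Final answer: E = 159 GPa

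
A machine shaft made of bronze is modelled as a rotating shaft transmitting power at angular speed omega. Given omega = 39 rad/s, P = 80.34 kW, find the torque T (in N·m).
Model: a rotating shaft transmitting power at angular speed omega, so P = T·omega.
Solve for T: T = P / omega.
Convert to SI units:
  P = 80.34 kW = 80340 W
Substitute:
  T = 80340 / 39
  T = 2060 N·m
Final answer: T = 2060 N·m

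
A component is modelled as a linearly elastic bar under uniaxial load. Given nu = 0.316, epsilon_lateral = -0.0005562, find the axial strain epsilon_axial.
Model: a linearly elastic bar under uniaxial load, so epsilon_lateral = -nu·epsilon_axial.
Solve for epsilon_axial: epsilon_axial = -epsilon_lateral / nu.
Substitute:
  epsilon_axial = -(-0.0005562) / 0.316
  epsilon_axial = 0.00176
Final answer: epsilon_axial = 0.00176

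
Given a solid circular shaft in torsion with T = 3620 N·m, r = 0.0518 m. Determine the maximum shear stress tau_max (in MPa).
Model: a solid circular shaft in torsion, so tau_max = (2·T) / (π·r^3).
Substitute:
  tau_max = (2 × 3620) / (π × 0.0518^3)
  tau_max = 1.658 × 10⁷ Pa
Convert: tau_max = 1.658 × 10⁷ Pa = 16.58 MPa
Final answer: tau_max = 16.58 MPa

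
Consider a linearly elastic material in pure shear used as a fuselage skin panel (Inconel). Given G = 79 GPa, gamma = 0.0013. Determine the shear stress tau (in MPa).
Model: a linearly elastic material in pure shear, so tau = G·gamma.
Convert to SI units:
  G = 79 GPa = 7.9 × 10¹⁰ Pa
Substitute:
  tau = (7.9 × 10¹⁰) × 0.0013
  tau = 1.027 × 10⁸ Pa
Convert: tau = 1.027 × 10⁸ Pa = 102.7 MPa
Final answer: tau = 102.7 MPa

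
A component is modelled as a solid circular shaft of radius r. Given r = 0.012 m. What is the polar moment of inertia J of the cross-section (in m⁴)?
Model: a solid circular shaft of radius r, so J = (π·r^4) / 2.
Substitute:
  J = (π × 0.012^4) / 2
  J = 3.257 × 10⁻⁸ m⁴
Final answer: J = 3.257 × 10⁻⁸ m⁴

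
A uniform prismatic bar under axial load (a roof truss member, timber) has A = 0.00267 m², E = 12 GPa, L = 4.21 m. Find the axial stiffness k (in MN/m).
Model: a uniform prismatic bar under axial load, so k = (A·E) / L.
Convert to SI units:
  E = 12 GPa = 1.2 × 10¹⁰ Pa
Substitute:
  k = (0.00267 × (1.2 × 10¹⁰)) / 4.21
  k = 7.61 × 10⁶ N/m
Convert: k = 7.61 × 10⁶ N/m = 7.61 MN/m
Final answer: k = 7.61 MN/m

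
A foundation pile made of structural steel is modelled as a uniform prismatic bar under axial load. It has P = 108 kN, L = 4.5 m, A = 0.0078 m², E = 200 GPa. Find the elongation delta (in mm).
Model: a uniform prismatic bar under axial load, so delta = (P·L) / (A·E).
Convert to SI units:
  P = 108 kN = 108000 N
  E = 200 GPa = 2 × 10¹¹ Pa
Substitute:
  delta = (108000 × 4.5) / (0.0078 × (2 × 10¹¹))
  delta = 0.0003115 m
Convert: delta = 0.0003115 m = 0.3115 mm
Final answer: delta = 0.3115 mm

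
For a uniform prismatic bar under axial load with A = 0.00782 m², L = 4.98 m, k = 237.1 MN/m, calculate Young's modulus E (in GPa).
Model: a uniform prismatic bar under axial load, so k = (A·E) / L.
Solve for E: E = (k·L) / A.
Convert to SI units:
  k = 237.1 MN/m = 2.371 × 10⁸ N/m
Substitute:
  E = ((2.371 × 10⁸) × 4.98) / 0.00782
  E = 1.51 × 10¹¹ Pa
Convert: E = 1.51 × 10¹¹ Pa = 151 GPa
Final answer: E = 151 GPa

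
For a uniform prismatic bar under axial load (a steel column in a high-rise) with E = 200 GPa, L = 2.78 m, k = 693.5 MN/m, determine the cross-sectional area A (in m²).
Model: a uniform prismatic bar under axial load, so k = (A·E) / L.
Solve for A: A = (k·L) / E.
Convert to SI units:
  E = 200 GPa = 2 × 10¹¹ Pa
  k = 693.5 MN/m = 6.935 × 10⁸ N/m
Substitute:
  A = ((6.935 × 10⁸) × 2.78) / (2 × 10¹¹)
  A = 0.00964 m²
Final answer: A = 0.00964 m²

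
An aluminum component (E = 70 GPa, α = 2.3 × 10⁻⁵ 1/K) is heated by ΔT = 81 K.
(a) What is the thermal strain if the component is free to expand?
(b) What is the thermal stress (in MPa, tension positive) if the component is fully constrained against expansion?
(a) Free thermal strain ε_th = α·ΔT = (2.3 × 10⁻⁵) × 81 = 0.001863
(b) Fully constrained, the expansion is suppressed, so σ = -E·α·ΔT. Convert E = 70 GPa = 7 × 10¹⁰ Pa.
  σ = -(7 × 10¹⁰) × (2.3 × 10⁻⁵) × 81 = -1.304 × 10⁸ Pa = -130.4 MPa (compressive)
Final answer: (a) ε_th = 0.001863, (b) σ = -130.4 MPa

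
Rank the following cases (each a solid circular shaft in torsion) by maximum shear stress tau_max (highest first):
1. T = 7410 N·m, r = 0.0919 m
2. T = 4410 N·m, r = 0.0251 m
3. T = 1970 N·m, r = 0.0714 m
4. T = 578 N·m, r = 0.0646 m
Model: a solid circular shaft in torsion, so tau_max = (2·T) / (π·r^3) (SI units).
  Case 1: tau_max = (2 × 7410) / (π × 0.0919^3) = 6.078 × 10⁶ Pa = 6.078 MPa
  Case 2: tau_max = (2 × 4410) / (π × 0.0251^3) = 1.775 × 10⁸ Pa = 177.5 MPa
  Case 3: tau_max = (2 × 1970) / (π × 0.0714^3) = 3.445 × 10⁶ Pa = 3.445 MPa
  Case 4: tau_max = (2 × 578) / (π × 0.0646^3) = 1.365 × 10⁶ Pa = 1.365 MPa
Ordering: 177.5 MPa (case 2) > 6.078 MPa (case 1) > 3.445 MPa (case 3) > 1.365 MPa (case 4)
Final answer: 2, 1, 3, 4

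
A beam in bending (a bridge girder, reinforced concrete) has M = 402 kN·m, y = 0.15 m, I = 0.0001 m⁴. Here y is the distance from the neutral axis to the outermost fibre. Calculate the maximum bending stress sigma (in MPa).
Model: a beam in bending, so sigma = (M·y) / I.
Convert to SI units:
  M = 402 kN·m = 402000 N·m
Substitute:
  sigma = (402000 × 0.15) / 0.0001
  sigma = 6.03 × 10⁸ Pa
Convert: sigma = 6.03 × 10⁸ Pa = 603 MPa
Final answer: sigma = 603 MPa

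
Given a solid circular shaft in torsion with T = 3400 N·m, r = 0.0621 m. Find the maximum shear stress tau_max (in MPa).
Model: a solid circular shaft in torsion, so tau_max = (2·T) / (π·r^3).
Substitute:
  tau_max = (2 × 3400) / (π × 0.0621^3)
  tau_max = 9.038 × 10⁶ Pa
Convert: tau_max = 9.038 × 10⁶ Pa = 9.038 MPa
Final answer: tau_max = 9.038 MPa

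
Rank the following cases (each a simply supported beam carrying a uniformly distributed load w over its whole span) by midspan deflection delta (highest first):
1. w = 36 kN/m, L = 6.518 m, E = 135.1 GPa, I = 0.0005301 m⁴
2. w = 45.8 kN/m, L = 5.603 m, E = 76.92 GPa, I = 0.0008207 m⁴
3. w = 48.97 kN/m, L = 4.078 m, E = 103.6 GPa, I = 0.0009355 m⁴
Model: a simply supported beam carrying a uniformly distributed load w over its whole span, so delta = (5·w·L^4) / (384·E·I) (SI units).
  Case 1: delta = (5 × 36000 × 6.518^4) / (384 × (1.351 × 10¹¹) × 0.0005301) = 0.01181 m = 11.81 mm
  Case 2: delta = (5 × 45800 × 5.603^4) / (384 × (7.692 × 10¹⁰) × 0.0008207) = 0.00931 m = 9.31 mm
  Case 3: delta = (5 × 48970 × 4.078^4) / (384 × (1.036 × 10¹¹) × 0.0009355) = 0.00182 m = 1.82 mm
Ordering: 11.81 mm (case 1) > 9.31 mm (case 2) > 1.82 mm (case 3)
Final answer: 1, 2, 3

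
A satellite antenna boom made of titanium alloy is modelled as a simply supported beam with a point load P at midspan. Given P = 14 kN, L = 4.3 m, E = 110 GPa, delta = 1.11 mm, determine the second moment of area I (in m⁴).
Model: a simply supported beam with a point load P at midspan, so delta = (P·L^3) / (48·E·I).
Solve for I: I = (P·L^3) / (48·delta·E).
Convert to SI units:
  P = 14 kN = 14000 N
  E = 110 GPa = 1.1 × 10¹¹ Pa
  delta = 1.11 mm = 0.00111 m
Substitute:
  I = (14000 × 4.3^3) / (48 × 0.00111 × (1.1 × 10¹¹))
  I = 0.0001899 m⁴
Final answer: I = 0.0001899 m⁴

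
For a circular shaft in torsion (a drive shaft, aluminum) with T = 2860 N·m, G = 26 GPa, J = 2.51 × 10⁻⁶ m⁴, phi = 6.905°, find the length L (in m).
Model: a circular shaft in torsion, so phi = (T·L) / (G·J).
Solve for L: L = (phi·G·J) / T.
Convert to SI units:
  G = 26 GPa = 2.6 × 10¹⁰ Pa
  phi = 6.905° = 0.1205 rad
Substitute:
  L = (0.1205 × (2.6 × 10¹⁰) × (2.51 × 10⁻⁶)) / 2860
  L = 2.75 m
Final answer: L = 2.75 m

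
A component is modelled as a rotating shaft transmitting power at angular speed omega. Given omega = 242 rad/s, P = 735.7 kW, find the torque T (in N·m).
Model: a rotating shaft transmitting power at angular speed omega, so P = T·omega.
Solve for T: T = P / omega.
Convert to SI units:
  P = 735.7 kW = 735700 W
Substitute:
  T = 735700 / 242
  T = 3040 N·m
Final answer: T = 3040 N·m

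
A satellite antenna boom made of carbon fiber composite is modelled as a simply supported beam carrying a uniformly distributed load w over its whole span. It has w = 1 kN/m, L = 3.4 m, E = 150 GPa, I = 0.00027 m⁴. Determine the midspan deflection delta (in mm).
Model: a simply supported beam carrying a uniformly distributed load w over its whole span, so delta = (5·w·L^4) / (384·E·I).
Convert to SI units:
  w = 1 kN/m = 1000 N/m
  E = 150 GPa = 1.5 × 10¹¹ Pa
Substitute:
  delta = (5 × 1000 × 3.4^4) / (384 × (1.5 × 10¹¹) × 0.00027)
  delta = 4.296 × 10⁻⁵ m
Convert: delta = 4.296 × 10⁻⁵ m = 0.04296 mm
Final answer: delta = 0.04296 mm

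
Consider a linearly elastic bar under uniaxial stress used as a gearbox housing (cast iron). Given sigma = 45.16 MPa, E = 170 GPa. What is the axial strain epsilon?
Model: a linearly elastic bar under uniaxial stress, so epsilon = sigma / E.
Convert to SI units:
  sigma = 45.16 MPa = 4.516 × 10⁷ Pa
  E = 170 GPa = 1.7 × 10¹¹ Pa
Substitute:
  epsilon = (4.516 × 10⁷) / (1.7 × 10¹¹)
  epsilon = 0.0002656
Final answer: epsilon = 0.0002656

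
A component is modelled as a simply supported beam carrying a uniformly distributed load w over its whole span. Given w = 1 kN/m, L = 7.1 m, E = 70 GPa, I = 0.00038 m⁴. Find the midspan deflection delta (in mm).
Model: a simply supported beam carrying a uniformly distributed load w over its whole span, so delta = (5·w·L^4) / (384·E·I).
Convert to SI units:
  w = 1 kN/m = 1000 N/m
  E = 70 GPa = 7 × 10¹⁰ Pa
Substitute:
  delta = (5 × 1000 × 7.1^4) / (384 × (7 × 10¹⁰) × 0.00038)
  delta = 0.001244 m
Convert: delta = 0.001244 m = 1.244 mm
Final answer: delta = 1.244 mm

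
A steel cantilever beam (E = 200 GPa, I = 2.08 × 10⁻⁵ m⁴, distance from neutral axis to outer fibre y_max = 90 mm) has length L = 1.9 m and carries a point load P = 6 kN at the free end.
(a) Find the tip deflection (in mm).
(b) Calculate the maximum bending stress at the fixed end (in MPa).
(a) Tip deflection of a cantilever with an end point load: δ = P·L^3 / (3·E·I). Convert P = 6 kN = 6000 N, E = 200 GPa = 2 × 10¹¹ Pa.
  δ = (6000 × 1.9^3) / (3 × (2 × 10¹¹) × (2.08 × 10⁻⁵)) = 0.003298 m = 3.298 mm
(b) Maximum bending moment at the fixed end: M = P·L = 6000 × 1.9 = 11400 N·m. Convert y_max = 90 mm = 0.09 m.
  σ = M·y_max / I = (11400 × 0.09) / (2.08 × 10⁻⁵) = 4.933 × 10⁷ Pa = 49.33 MPa
Final answer: (a) δ = 3.298 mm, (b) σ = 49.33 MPa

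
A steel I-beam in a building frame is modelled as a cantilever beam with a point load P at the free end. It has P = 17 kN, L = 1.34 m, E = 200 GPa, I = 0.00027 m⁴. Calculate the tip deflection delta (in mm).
Model: a cantilever beam with a point load P at the free end, so delta = (P·L^3) / (3·E·I).
Convert to SI units:
  P = 17 kN = 17000 N
  E = 200 GPa = 2 × 10¹¹ Pa
Substitute:
  delta = (17000 × 1.34^3) / (3 × (2 × 10¹¹) × 0.00027)
  delta = 0.0002525 m
Convert: delta = 0.0002525 m = 0.2525 mm
Final answer: delta = 0.2525 mm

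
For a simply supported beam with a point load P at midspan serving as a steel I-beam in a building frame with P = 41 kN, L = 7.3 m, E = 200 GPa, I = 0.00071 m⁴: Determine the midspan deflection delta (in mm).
Model: a simply supported beam with a point load P at midspan, so delta = (P·L^3) / (48·E·I).
Convert to SI units:
  P = 41 kN = 41000 N
  E = 200 GPa = 2 × 10¹¹ Pa
Substitute:
  delta = (41000 × 7.3^3) / (48 × (2 × 10¹¹) × 0.00071)
  delta = 0.00234 m
Convert: delta = 0.00234 m = 2.34 mm
Final answer: delta = 2.34 mm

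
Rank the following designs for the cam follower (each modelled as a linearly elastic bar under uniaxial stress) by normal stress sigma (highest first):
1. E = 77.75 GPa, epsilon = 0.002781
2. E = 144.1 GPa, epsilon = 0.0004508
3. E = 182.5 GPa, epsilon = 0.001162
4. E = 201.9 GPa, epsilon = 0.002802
Model: a linearly elastic bar under uniaxial stress, so sigma = E·epsilon (SI units).
  Case 1: sigma = (7.775 × 10¹⁰) × 0.002781 = 2.162 × 10⁸ Pa = 216.2 MPa
  Case 2: sigma = (1.441 × 10¹¹) × 0.0004508 = 6.496 × 10⁷ Pa = 64.96 MPa
  Case 3: sigma = (1.825 × 10¹¹) × 0.001162 = 2.121 × 10⁸ Pa = 212.1 MPa
  Case 4: sigma = (2.019 × 10¹¹) × 0.002802 = 5.657 × 10⁸ Pa = 565.7 MPa
Ordering: 565.7 MPa (case 4) > 216.2 MPa (case 1) > 212.1 MPa (case 3) > 64.96 MPa (case 2)
Final answer: 4, 1, 3, 2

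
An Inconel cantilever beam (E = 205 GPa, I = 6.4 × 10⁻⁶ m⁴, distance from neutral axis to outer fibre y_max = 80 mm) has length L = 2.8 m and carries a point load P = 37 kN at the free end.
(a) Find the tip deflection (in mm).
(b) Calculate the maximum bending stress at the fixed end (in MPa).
(a) Tip deflection of a cantilever with an end point load: δ = P·L^3 / (3·E·I). Convert P = 37 kN = 37000 N, E = 205 GPa = 2.05 × 10¹¹ Pa.
  δ = (37000 × 2.8^3) / (3 × (2.05 × 10¹¹) × (6.4 × 10⁻⁶)) = 0.2064 m = 206.4 mm
(b) Maximum bending moment at the fixed end: M = P·L = 37000 × 2.8 = 103600 N·m. Convert y_max = 80 mm = 0.08 m.
  σ = M·y_max / I = (103600 × 0.08) / (6.4 × 10⁻⁶) = 1.295 × 10⁹ Pa = 1295 MPa
Final answer: (a) δ = 206.4 mm, (b) σ = 1295 MPa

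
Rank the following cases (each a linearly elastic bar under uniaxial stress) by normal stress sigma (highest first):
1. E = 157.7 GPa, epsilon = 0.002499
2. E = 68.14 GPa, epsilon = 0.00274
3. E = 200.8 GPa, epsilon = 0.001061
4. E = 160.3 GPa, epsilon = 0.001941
Model: a linearly elastic bar under uniaxial stress, so sigma = E·epsilon (SI units).
  Case 1: sigma = (1.577 × 10¹¹) × 0.002499 = 3.941 × 10⁸ Pa = 394.1 MPa
  Case 2: sigma = (6.814 × 10¹⁰) × 0.00274 = 1.867 × 10⁸ Pa = 186.7 MPa
  Case 3: sigma = (2.008 × 10¹¹) × 0.001061 = 2.13 × 10⁸ Pa = 213 MPa
  Case 4: sigma = (1.603 × 10¹¹) × 0.001941 = 3.111 × 10⁸ Pa = 311.1 MPa
Ordering: 394.1 MPa (case 1) > 311.1 MPa (case 4) > 213 MPa (case 3) > 186.7 MPa (case 2)
Final answer: 1, 4, 3, 2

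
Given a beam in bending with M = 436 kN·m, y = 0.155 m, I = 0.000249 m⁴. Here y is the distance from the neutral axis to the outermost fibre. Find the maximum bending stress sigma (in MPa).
Model: a beam in bending, so sigma = (M·y) / I.
Convert to SI units:
  M = 436 kN·m = 436000 N·m
Substitute:
  sigma = (436000 × 0.155) / 0.000249
  sigma = 2.714 × 10⁸ Pa
Convert: sigma = 2.714 × 10⁸ Pa = 271.4 MPa
Final answer: sigma = 271.4 MPa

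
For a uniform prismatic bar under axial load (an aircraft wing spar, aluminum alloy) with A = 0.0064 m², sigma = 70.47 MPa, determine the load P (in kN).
Model: a uniform prismatic bar under axial load, so sigma = P / A.
Solve for P: P = sigma·A.
Convert to SI units:
  sigma = 70.47 MPa = 7.047 × 10⁷ Pa
Substitute:
  P = (7.047 × 10⁷) × 0.0064
  P = 451000 N
Convert: P = 451000 N = 451 kN
Final answer: P = 451 kN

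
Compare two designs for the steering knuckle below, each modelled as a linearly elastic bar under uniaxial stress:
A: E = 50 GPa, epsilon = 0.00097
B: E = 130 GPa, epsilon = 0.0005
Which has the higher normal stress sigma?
Model: a linearly elastic bar under uniaxial stress, so sigma = E·epsilon (SI units).
  A: sigma = (5 × 10¹⁰) × 0.00097 = 4.85 × 10⁷ Pa = 48.5 MPa
  B: sigma = (1.3 × 10¹¹) × 0.0005 = 6.5 × 10⁷ Pa = 65 MPa
65 MPa > 48.5 MPa, so B is larger.
Final answer: B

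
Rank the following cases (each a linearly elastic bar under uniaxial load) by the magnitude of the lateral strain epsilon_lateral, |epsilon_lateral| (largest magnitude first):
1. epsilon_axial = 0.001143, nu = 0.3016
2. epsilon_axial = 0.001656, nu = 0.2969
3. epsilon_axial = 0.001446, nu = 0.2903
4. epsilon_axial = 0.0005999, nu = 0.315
Model: a linearly elastic bar under uniaxial load, so epsilon_lateral = -nu·epsilon_axial (SI units).
  Case 1: epsilon_lateral = -(0.3016 × 0.001143) = -0.0003447
  Case 2: epsilon_lateral = -(0.2969 × 0.001656) = -0.0004917
  Case 3: epsilon_lateral = -(0.2903 × 0.001446) = -0.0004198
  Case 4: epsilon_lateral = -(0.315 × 0.0005999) = -0.000189
Ordering by |epsilon_lateral|: 0.0004917 (case 2) > 0.0004198 (case 3) > 0.0003447 (case 1) > 0.000189 (case 4)
Final answer: 2, 3, 1, 4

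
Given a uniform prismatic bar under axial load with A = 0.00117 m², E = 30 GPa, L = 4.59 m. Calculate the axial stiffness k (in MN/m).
Model: a uniform prismatic bar under axial load, so k = (A·E) / L.
Convert to SI units:
  E = 30 GPa = 3 × 10¹⁰ Pa
Substitute:
  k = (0.00117 × (3 × 10¹⁰)) / 4.59
  k = 7.647 × 10⁶ N/m
Convert: k = 7.647 × 10⁶ N/m = 7.647 MN/m
Final answer: k = 7.647 MN/m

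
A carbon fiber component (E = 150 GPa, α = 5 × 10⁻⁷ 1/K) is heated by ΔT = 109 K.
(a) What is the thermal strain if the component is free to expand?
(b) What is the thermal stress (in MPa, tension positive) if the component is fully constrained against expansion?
(a) Free thermal strain ε_th = α·ΔT = (5 × 10⁻⁷) × 109 = 5.45 × 10⁻⁵
(b) Fully constrained, the expansion is suppressed, so σ = -E·α·ΔT. Convert E = 150 GPa = 1.5 × 10¹¹ Pa.
  σ = -(1.5 × 10¹¹) × (5 × 10⁻⁷) × 109 = -8.175 × 10⁶ Pa = -8.175 MPa (compressive)
Final answer: (a) ε_th = 5.45 × 10⁻⁵, (b) σ = -8.175 MPa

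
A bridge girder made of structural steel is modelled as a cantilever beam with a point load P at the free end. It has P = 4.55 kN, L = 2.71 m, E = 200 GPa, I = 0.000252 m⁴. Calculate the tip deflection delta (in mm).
Model: a cantilever beam with a point load P at the free end, so delta = (P·L^3) / (3·E·I).
Convert to SI units:
  P = 4.55 kN = 4550 N
  E = 200 GPa = 2 × 10¹¹ Pa
Substitute:
  delta = (4550 × 2.71^3) / (3 × (2 × 10¹¹) × 0.000252)
  delta = 0.0005989 m
Convert: delta = 0.0005989 m = 0.5989 mm
Final answer: delta = 0.5989 mm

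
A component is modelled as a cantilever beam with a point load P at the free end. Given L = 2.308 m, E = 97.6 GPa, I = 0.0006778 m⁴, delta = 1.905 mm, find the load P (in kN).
Model: a cantilever beam with a point load P at the free end, so delta = (P·L^3) / (3·E·I).
Solve for P: P = (3·delta·E·I) / L^3.
Convert to SI units:
  E = 97.6 GPa = 9.76 × 10¹⁰ Pa
  delta = 1.905 mm = 0.001905 m
Substitute:
  P = (3 × 0.001905 × (9.76 × 10¹⁰) × 0.0006778) / 2.308^3
  P = 30750 N
Convert: P = 30750 N = 30.75 kN
Final answer: P = 30.75 kN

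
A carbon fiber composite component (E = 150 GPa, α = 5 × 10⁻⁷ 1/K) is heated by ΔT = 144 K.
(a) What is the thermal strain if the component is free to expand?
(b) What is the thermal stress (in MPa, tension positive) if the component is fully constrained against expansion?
(a) Free thermal strain ε_th = α·ΔT = (5 × 10⁻⁷) × 144 = 7.2 × 10⁻⁵
(b) Fully constrained, the expansion is suppressed, so σ = -E·α·ΔT. Convert E = 150 GPa = 1.5 × 10¹¹ Pa.
  σ = -(1.5 × 10¹¹) × (5 × 10⁻⁷) × 144 = -1.08 × 10⁷ Pa = -10.8 MPa (compressive)
Final answer: (a) ε_th = 7.2 × 10⁻⁵, (b) σ = -10.8 MPa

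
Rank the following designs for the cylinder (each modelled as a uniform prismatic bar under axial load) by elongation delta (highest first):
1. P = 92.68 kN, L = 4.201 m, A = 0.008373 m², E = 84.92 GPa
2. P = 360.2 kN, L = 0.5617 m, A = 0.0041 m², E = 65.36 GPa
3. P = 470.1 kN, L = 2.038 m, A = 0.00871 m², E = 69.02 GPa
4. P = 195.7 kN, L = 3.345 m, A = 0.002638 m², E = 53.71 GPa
Model: a uniform prismatic bar under axial load, so delta = (P·L) / (A·E) (SI units).
  Case 1: delta = (92680 × 4.201) / (0.008373 × (8.492 × 10¹⁰)) = 0.0005476 m = 0.5476 mm
  Case 2: delta = (360200 × 0.5617) / (0.0041 × (6.536 × 10¹⁰)) = 0.000755 m = 0.755 mm
  Case 3: delta = (470100 × 2.038) / (0.00871 × (6.902 × 10¹⁰)) = 0.001594 m = 1.594 mm
  Case 4: delta = (195700 × 3.345) / (0.002638 × (5.371 × 10¹⁰)) = 0.00462 m = 4.62 mm
Ordering: 4.62 mm (case 4) > 1.594 mm (case 3) > 0.755 mm (case 2) > 0.5476 mm (case 1)
Final answer: 4, 3, 2, 1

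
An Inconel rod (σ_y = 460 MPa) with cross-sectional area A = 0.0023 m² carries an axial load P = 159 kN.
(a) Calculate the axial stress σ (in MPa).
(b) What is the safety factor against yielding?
(a) Axial stress σ = P/A. Convert P = 159 kN = 159000 N.
  σ = 159000 / 0.0023 = 6.913 × 10⁷ Pa = 69.13 MPa
(b) Safety factor SF = σ_y/σ = 460 / 69.13 = 6.654
Final answer: (a) σ = 69.13 MPa, (b) SF = 6.654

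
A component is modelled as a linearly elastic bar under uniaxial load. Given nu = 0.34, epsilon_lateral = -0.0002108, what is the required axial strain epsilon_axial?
Model: a linearly elastic bar under uniaxial load, so epsilon_lateral = -nu·epsilon_axial.
Solve for epsilon_axial: epsilon_axial = -epsilon_lateral / nu.
Substitute:
  epsilon_axial = -(-0.0002108) / 0.34
  epsilon_axial = 0.00062
Final answer: epsilon_axial = 0.00062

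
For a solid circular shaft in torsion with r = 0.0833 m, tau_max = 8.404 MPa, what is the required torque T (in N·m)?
Model: a solid circular shaft in torsion, so tau_max = (2·T) / (π·r^3).
Solve for T: T = (π·tau_max·r^3) / 2.
Convert to SI units:
  tau_max = 8.404 MPa = 8.404 × 10⁶ Pa
Substitute:
  T = (π × (8.404 × 10⁶) × 0.0833^3) / 2
  T = 7630 N·m
Final answer: T = 7630 N·m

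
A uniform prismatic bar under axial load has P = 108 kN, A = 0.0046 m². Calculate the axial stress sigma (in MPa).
Model: a uniform prismatic bar under axial load, so sigma = P / A.
Convert to SI units:
  P = 108 kN = 108000 N
Substitute:
  sigma = 108000 / 0.0046
  sigma = 2.348 × 10⁷ Pa
Convert: sigma = 2.348 × 10⁷ Pa = 23.48 MPa
Final answer: sigma = 23.48 MPa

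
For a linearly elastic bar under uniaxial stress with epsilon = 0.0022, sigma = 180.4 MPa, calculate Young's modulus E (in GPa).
Model: a linearly elastic bar under uniaxial stress, so sigma = E·epsilon.
Solve for E: E = sigma / epsilon.
Convert to SI units:
  sigma = 180.4 MPa = 1.804 × 10⁸ Pa
Substitute:
  E = (1.804 × 10⁸) / 0.0022
  E = 8.2 × 10¹⁰ Pa
Convert: E = 8.2 × 10¹⁰ Pa = 82 GPa
Final answer: E = 82 GPa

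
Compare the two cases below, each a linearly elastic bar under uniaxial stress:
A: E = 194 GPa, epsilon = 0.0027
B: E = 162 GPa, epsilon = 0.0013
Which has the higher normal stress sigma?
Model: a linearly elastic bar under uniaxial stress, so sigma = E·epsilon (SI units).
  A: sigma = (1.94 × 10¹¹) × 0.0027 = 5.238 × 10⁸ Pa = 523.8 MPa
  B: sigma = (1.62 × 10¹¹) × 0.0013 = 2.106 × 10⁸ Pa = 210.6 MPa
523.8 MPa > 210.6 MPa, so A is larger.
Final answer: A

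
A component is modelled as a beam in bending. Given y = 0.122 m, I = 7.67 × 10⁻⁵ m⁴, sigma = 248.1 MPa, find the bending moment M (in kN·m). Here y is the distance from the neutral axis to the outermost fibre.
Model: a beam in bending, so sigma = (M·y) / I.
Solve for M: M = (sigma·I) / y.
Convert to SI units:
  sigma = 248.1 MPa = 2.481 × 10⁸ Pa
Substitute:
  M = ((2.481 × 10⁸) × (7.67 × 10⁻⁵)) / 0.122
  M = 156000 N·m
Convert: M = 156000 N·m = 156 kN·m
Final answer: M = 156 kN·m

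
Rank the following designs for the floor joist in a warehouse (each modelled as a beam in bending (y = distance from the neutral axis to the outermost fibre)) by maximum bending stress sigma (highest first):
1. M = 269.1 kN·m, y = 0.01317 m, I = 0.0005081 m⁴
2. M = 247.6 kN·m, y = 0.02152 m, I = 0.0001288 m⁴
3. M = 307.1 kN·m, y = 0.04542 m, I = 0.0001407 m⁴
Model: a beam in bending (y = distance from the neutral axis to the outermost fibre), so sigma = (M·y) / I (SI units).
  Case 1: sigma = (269100 × 0.01317) / 0.0005081 = 6.975 × 10⁶ Pa = 6.975 MPa
  Case 2: sigma = (247600 × 0.02152) / 0.0001288 = 4.137 × 10⁷ Pa = 41.37 MPa
  Case 3: sigma = (307100 × 0.04542) / 0.0001407 = 9.914 × 10⁷ Pa = 99.14 MPa
Ordering: 99.14 MPa (case 3) > 41.37 MPa (case 2) > 6.975 MPa (case 1)
Final answer: 3, 2, 1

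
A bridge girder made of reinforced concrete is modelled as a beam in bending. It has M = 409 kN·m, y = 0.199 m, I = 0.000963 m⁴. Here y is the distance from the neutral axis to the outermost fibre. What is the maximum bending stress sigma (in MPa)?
Model: a beam in bending, so sigma = (M·y) / I.
Convert to SI units:
  M = 409 kN·m = 409000 N·m
Substitute:
  sigma = (409000 × 0.199) / 0.000963
  sigma = 8.452 × 10⁷ Pa
Convert: sigma = 8.452 × 10⁷ Pa = 84.52 MPa
Final answer: sigma = 84.52 MPa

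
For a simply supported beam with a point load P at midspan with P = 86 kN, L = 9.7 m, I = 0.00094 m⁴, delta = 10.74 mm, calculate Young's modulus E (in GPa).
Model: a simply supported beam with a point load P at midspan, so delta = (P·L^3) / (48·E·I).
Solve for E: E = (P·L^3) / (48·delta·I).
Convert to SI units:
  P = 86 kN = 86000 N
  delta = 10.74 mm = 0.01074 m
Substitute:
  E = (86000 × 9.7^3) / (48 × 0.01074 × 0.00094)
  E = 1.62 × 10¹¹ Pa
Convert: E = 1.62 × 10¹¹ Pa = 162 GPa
Final answer: E = 162 GPa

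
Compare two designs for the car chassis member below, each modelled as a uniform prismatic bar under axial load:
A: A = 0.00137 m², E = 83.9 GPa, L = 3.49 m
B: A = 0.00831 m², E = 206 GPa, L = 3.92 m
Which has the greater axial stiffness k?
Model: a uniform prismatic bar under axial load, so k = (A·E) / L (SI units).
  A: k = (0.00137 × (8.39 × 10¹⁰)) / 3.49 = 3.293 × 10⁷ N/m = 32.93 MN/m
  B: k = (0.00831 × (2.06 × 10¹¹)) / 3.92 = 4.367 × 10⁸ N/m = 436.7 MN/m
436.7 MN/m > 32.93 MN/m, so B is larger.
Final answer: B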